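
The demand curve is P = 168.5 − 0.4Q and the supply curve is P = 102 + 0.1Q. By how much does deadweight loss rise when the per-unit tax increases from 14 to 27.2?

Competitive equilibrium: 168.5 − 0.4Q = 102 + 0.1Q → Q* = 133, P* = 115.3.
For a per-unit tax t: ΔQ = t/0.5, so DWL = ½·t·(t/0.5) = t²/1.
At t = 14: DWL = 196. At t = 27.2: DWL = 739.84.
Increase = 739.84 − 196 = 543.84.

543.84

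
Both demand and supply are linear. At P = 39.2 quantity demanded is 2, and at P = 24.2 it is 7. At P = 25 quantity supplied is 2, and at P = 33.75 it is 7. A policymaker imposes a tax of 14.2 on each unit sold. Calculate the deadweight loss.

Demand slope = (24.2 − 39.2)/(7 − 2) = −3, so P = 45.2 − 3Q.
Supply slope = (33.75 − 25)/(7 − 2) = 1.75, so P = 21.5 + 1.75Q.
Competitive equilibrium: 45.2 − 3Q = 21.5 + 1.75Q → Q* = 4.9895, P* = 30.2316.
With the tax, the buyer price exceeds the seller price by 14.2: (45.2 − 3Q) − (21.5 + 1.75Q) = 14.2 → Q' = 2.
ΔQ = 4.9895 − 2 = 2.9895; the wedge equals the tax, 14.2.
Deadweight loss = ½ × 2.9895 × 14.2 = 21.23.

21.23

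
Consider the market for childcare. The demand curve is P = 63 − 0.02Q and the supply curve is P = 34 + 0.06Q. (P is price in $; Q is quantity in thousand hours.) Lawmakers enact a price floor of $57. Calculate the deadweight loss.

$156.25 thousand

Competitive equilibrium: 63 − 0.02Q = 34 + 0.06Q → Q* = 362.5, P* = 55.75.
At the floor P = 57, quantity demanded = (63 − 57)/0.02 = 300.
Sellers' marginal cost at Q' = 300: 34 + 0.06·300 = 52.
ΔQ = 362.5 − 300 = 62.5; wedge = 57 − 52 = 5.
Deadweight loss = ½ × 62.5 × 5 = $156.25 thousand.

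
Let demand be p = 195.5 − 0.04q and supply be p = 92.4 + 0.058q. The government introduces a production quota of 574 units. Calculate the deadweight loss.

11197.63

Competitive equilibrium: 195.5 − 0.04q = 92.4 + 0.058q → q* = 1052.0408, p* = 153.4184.
At q = 574: demand price = 195.5 − 0.04·574 = 172.54; supply price = 92.4 + 0.058·574 = 125.692.
Δq = 1052.0408 − 574 = 478.0408; wedge = 172.54 − 125.692 = 46.848.
DWL = ½ × 478.0408 × 46.848 = 11197.63.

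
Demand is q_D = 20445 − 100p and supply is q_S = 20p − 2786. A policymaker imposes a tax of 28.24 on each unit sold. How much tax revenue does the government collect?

17372.31

In inverse form: demand p = 204.45 − 0.01q, supply p = 139.3 + 0.05q.
Competitive equilibrium: 204.45 − 0.01q = 139.3 + 0.05q → q* = 1085.8333, p* = 193.5917.
With the tax, the buyer price exceeds the seller price by 28.24: (204.45 − 0.01q) − (139.3 + 0.05q) = 28.24 → q' = 615.1667.
Tax revenue = 28.24 × 615.1667 = 17372.31.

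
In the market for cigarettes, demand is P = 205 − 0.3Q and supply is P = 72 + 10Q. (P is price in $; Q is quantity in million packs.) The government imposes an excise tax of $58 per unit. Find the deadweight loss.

$163.30 million

Competitive equilibrium: 205 − 0.3Q = 72 + 10Q → Q* = 12.9126, P* = 201.1262.
With the tax, the buyer price exceeds the seller price by 58: (205 − 0.3Q) − (72 + 10Q) = 58 → Q' = 7.2816.
ΔQ = 12.9126 − 7.2816 = 5.631; the wedge equals the tax, 58.
Welfare loss = ½ × 5.631 × 58 = $163.30 million.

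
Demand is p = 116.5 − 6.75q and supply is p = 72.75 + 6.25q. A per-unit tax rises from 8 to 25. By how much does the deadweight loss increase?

Competitive equilibrium: 116.5 − 6.75q = 72.75 + 6.25q → q* = 3.3654, p* = 93.7837.
For a per-unit tax t: Δq = t/13, so DWL = ½·t·(t/13) = t²/26.
At t = 8: DWL = 2.462. At t = 25: DWL = 24.038.
Increase = 24.038 − 2.462 = 21.58.

21.58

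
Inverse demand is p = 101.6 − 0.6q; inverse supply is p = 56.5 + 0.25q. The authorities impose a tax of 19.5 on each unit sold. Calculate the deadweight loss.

Competitive equilibrium: 101.6 − 0.6q = 56.5 + 0.25q → q* = 53.0588, p* = 69.7647.
With the tax, the buyer price exceeds the seller price by 19.5: (101.6 − 0.6q) − (56.5 + 0.25q) = 19.5 → q' = 30.1176.
Δq = 53.0588 − 30.1176 = 22.9412; the wedge equals the tax, 19.5.
Deadweight loss = ½ × 22.9412 × 19.5 = 223.68.

223.68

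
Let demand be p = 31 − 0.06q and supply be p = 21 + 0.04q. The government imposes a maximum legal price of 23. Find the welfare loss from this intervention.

125

Competitive equilibrium: 31 − 0.06q = 21 + 0.04q → q* = 100, p* = 25.
At the ceiling p = 23, quantity supplied = (23 − 21)/0.04 = 50.
Willingness to pay at q' = 50: 31 − 0.06·50 = 28.
Δq = 100 − 50 = 50; wedge = 28 − 23 = 5.
DWL = ½ × 50 × 5 = 125.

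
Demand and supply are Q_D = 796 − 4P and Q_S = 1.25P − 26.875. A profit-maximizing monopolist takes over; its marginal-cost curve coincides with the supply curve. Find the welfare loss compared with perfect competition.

554.84

In inverse form: demand P = 199 − 0.25Q, supply P = 21.5 + 0.8Q.
Competitive equilibrium: 199 − 0.25Q = 21.5 + 0.8Q → Q* = 169.0476, P* = 156.7381.
Marginal revenue: MR = 199 − 0.5Q. Set MR = MC: 199 − 0.5Q = 21.5 + 0.8Q → Q_m = 136.5385.
Price P_m = 199 − 0.25·136.5385 = 164.8654; MC(Q_m) = 21.5 + 0.8·136.5385 = 130.7308.
Competitive Q* = 169.0476, so ΔQ = 32.5091; wedge = 164.8654 − 130.7308 = 34.1346.
Welfare loss = ½ × 32.5091 × 34.1346 = 554.84.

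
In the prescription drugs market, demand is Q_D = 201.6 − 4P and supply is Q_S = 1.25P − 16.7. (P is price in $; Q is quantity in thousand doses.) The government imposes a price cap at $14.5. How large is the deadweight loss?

$601.60 thousand

In inverse form: demand P = 50.4 − 0.25Q, supply P = 13.36 + 0.8Q.
Competitive equilibrium: 50.4 − 0.25Q = 13.36 + 0.8Q → Q* = 35.2762, P* = 41.581.
At the ceiling P = 14.5, quantity supplied = (14.5 − 13.36)/0.8 = 1.425.
Willingness to pay at Q' = 1.425: 50.4 − 0.25·1.425 = 50.0438.
ΔQ = 35.2762 − 1.425 = 33.8512; wedge = 50.0438 − 14.5 = 35.5438.
The triangle = ½ × 33.8512 × 35.5438 = $601.60 thousand.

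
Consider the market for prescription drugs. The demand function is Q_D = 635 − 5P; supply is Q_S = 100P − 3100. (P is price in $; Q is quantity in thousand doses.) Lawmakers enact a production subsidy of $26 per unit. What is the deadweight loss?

$1609.52 thousand

In inverse form: demand P = 127 − 0.2Q, supply P = 31 + 0.01Q.
Competitive equilibrium: 127 − 0.2Q = 31 + 0.01Q → Q* = 457.1429, P* = 35.5714.
The subsidy lowers effective supply by 26: P = 5 + 0.01Q.
New quantity: 127 − 0.2Q = 5 + 0.01Q → Q' = 580.9524.
Overproduction ΔQ = 580.9524 − 457.1429 = 123.8095; wedge = subsidy = 26.
DWL = ½ × 123.8095 × 26 = $1609.52 thousand.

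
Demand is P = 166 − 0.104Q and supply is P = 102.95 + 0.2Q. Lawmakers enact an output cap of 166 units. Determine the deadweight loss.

Competitive equilibrium: 166 − 0.104Q = 102.95 + 0.2Q → Q* = 207.4013, P* = 144.4303.
At Q = 166: demand price = 166 − 0.104·166 = 148.736; supply price = 102.95 + 0.2·166 = 136.15.
ΔQ = 207.4013 − 166 = 41.4013; wedge = 148.736 − 136.15 = 12.586.
The triangle = ½ × 41.4013 × 12.586 = 260.54.

260.54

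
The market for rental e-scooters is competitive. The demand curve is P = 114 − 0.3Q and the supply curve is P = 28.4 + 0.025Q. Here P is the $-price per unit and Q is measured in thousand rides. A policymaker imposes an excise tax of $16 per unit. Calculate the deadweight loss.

Competitive equilibrium: 114 − 0.3Q = 28.4 + 0.025Q → Q* = 263.3846, P* = 34.9846.
With the tax, the buyer price exceeds the seller price by 16: (114 − 0.3Q) − (28.4 + 0.025Q) = 16 → Q' = 214.1538.
ΔQ = 263.3846 − 214.1538 = 49.2308; the wedge equals the tax, 16.
DWL = ½ × 49.2308 × 16 = $393.85 thousand.

$393.85 thousand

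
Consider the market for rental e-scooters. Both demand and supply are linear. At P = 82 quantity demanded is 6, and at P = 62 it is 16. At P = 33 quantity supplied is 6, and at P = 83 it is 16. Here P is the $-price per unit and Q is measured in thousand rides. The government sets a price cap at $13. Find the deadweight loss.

Demand slope = (62 − 82)/(16 − 6) = −2, so P = 94 − 2Q.
Supply slope = (83 − 33)/(16 − 6) = 5, so P = 3 + 5Q.
Competitive equilibrium: 94 − 2Q = 3 + 5Q → Q* = 13, P* = 68.
At the ceiling P = 13, quantity supplied = (13 − 3)/5 = 2.
Willingness to pay at Q' = 2: 94 − 2·2 = 90.
ΔQ = 13 − 2 = 11; wedge = 90 − 13 = 77.
Welfare loss = ½ × 11 × 77 = $423.50 thousand.

$423.50 thousand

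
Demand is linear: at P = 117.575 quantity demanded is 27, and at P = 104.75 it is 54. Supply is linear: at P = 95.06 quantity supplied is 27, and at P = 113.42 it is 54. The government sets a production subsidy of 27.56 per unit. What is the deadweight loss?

Demand slope = (104.75 − 117.575)/(54 − 27) = −0.475, so P = 130.4 − 0.475Q.
Supply slope = (113.42 − 95.06)/(54 − 27) = 0.68, so P = 76.7 + 0.68Q.
Competitive equilibrium: 130.4 − 0.475Q = 76.7 + 0.68Q → Q* = 46.4935, P* = 108.3156.
The subsidy lowers effective supply by 27.56: P = 49.14 + 0.68Q.
New quantity: 130.4 − 0.475Q = 49.14 + 0.68Q → Q' = 70.355.
Overproduction ΔQ = 70.355 − 46.4935 = 23.8615; wedge = subsidy = 27.56.
Deadweight loss = ½ × 23.8615 × 27.56 = 328.81.

328.81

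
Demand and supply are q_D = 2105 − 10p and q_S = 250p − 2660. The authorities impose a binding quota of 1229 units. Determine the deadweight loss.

24953.55

In inverse form: demand p = 210.5 − 0.1q, supply p = 10.64 + 0.004q.
Competitive equilibrium: 210.5 − 0.1q = 10.64 + 0.004q → q* = 1921.7308, p* = 18.3269.
At q = 1229: demand price = 210.5 − 0.1·1229 = 87.6; supply price = 10.64 + 0.004·1229 = 15.556.
Δq = 1921.7308 − 1229 = 692.7308; wedge = 87.6 − 15.556 = 72.044.
Deadweight loss = ½ × 692.7308 × 72.044 = 24953.55.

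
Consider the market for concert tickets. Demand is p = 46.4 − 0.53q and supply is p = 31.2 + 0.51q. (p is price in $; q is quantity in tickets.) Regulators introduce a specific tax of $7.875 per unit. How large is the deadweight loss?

$29.82

Competitive equilibrium: 46.4 − 0.53q = 31.2 + 0.51q → q* = 14.6154, p* = 38.6538.
With the tax, the buyer price exceeds the seller price by 7.875: (46.4 − 0.53q) − (31.2 + 0.51q) = 7.875 → q' = 7.0433.
Δq = 14.6154 − 7.0433 = 7.5721; the wedge equals the tax, 7.875.
DWL = ½ × 7.5721 × 7.875 = $29.82.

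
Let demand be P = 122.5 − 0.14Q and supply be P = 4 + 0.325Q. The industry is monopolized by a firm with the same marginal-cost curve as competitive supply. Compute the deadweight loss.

808.54

Competitive equilibrium: 122.5 − 0.14Q = 4 + 0.325Q → Q* = 254.8387, P* = 86.8226.
Marginal revenue: MR = 122.5 − 0.28Q. Set MR = MC: 122.5 − 0.28Q = 4 + 0.325Q → Q_m = 195.8678.
Price P_m = 122.5 − 0.14·195.8678 = 95.0785; MC(Q_m) = 4 + 0.325·195.8678 = 67.657.
Competitive Q* = 254.8387, so ΔQ = 58.9709; wedge = 95.0785 − 67.657 = 27.4215.
DWL = ½ × 58.9709 × 27.4215 = 808.54.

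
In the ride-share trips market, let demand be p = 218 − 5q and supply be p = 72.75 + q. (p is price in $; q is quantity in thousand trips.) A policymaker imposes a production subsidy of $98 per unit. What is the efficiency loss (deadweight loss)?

Competitive equilibrium: 218 − 5q = 72.75 + q → q* = 24.20833, p* = 96.95833.
The subsidy lowers effective supply by 98: p = q − 25.25.
New quantity: 218 − 5q = q − 25.25 → q' = 40.54167.
Overproduction Δq = 40.54167 − 24.20833 = 16.33334; wedge = subsidy = 98.
Deadweight loss = ½ × 16.33334 × 98 = $800.33 thousand.

$800.33 thousand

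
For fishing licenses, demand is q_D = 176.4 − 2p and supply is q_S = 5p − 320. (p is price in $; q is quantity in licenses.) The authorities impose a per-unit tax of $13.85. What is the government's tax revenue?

$204.78

In inverse form: demand p = 88.2 − 0.5q, supply p = 64 + 0.2q.
Competitive equilibrium: 88.2 − 0.5q = 64 + 0.2q → q* = 34.5714, p* = 70.9143.
With the tax, the buyer price exceeds the seller price by 13.85: (88.2 − 0.5q) − (64 + 0.2q) = 13.85 → q' = 14.7857.
Tax revenue = 13.85 × 14.7857 = $204.78.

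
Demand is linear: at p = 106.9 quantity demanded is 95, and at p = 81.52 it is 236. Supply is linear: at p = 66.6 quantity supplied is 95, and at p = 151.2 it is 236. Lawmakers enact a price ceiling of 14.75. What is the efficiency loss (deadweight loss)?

7436.13

Demand slope = (81.52 − 106.9)/(236 − 95) = −0.18, so p = 124 − 0.18q.
Supply slope = (151.2 − 66.6)/(236 − 95) = 0.6, so p = 9.6 + 0.6q.
Competitive equilibrium: 124 − 0.18q = 9.6 + 0.6q → q* = 146.66667, p* = 97.6.
At the ceiling p = 14.75, quantity supplied = (14.75 − 9.6)/0.6 = 8.58333.
Willingness to pay at q' = 8.58333: 124 − 0.18·8.58333 = 122.455.
Δq = 146.66667 − 8.58333 = 138.08334; wedge = 122.455 − 14.75 = 107.705.
The triangle = ½ × 138.08334 × 107.705 = 7436.13.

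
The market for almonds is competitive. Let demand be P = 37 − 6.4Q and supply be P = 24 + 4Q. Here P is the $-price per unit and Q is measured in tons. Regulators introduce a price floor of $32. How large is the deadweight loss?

$1.14

Competitive equilibrium: 37 − 6.4Q = 24 + 4Q → Q* = 1.25, P* = 29.
At the floor P = 32, quantity demanded = (37 − 32)/6.4 = 0.7813.
Sellers' marginal cost at Q' = 0.7813: 24 + 4·0.7813 = 27.1252.
ΔQ = 1.25 − 0.7813 = 0.4687; wedge = 32 − 27.1252 = 4.8748.
DWL = ½ × 0.4687 × 4.8748 = $1.14.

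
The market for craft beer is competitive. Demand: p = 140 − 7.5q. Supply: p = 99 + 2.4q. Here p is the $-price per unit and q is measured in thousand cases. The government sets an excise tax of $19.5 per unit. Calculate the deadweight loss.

$19.20 thousand

Competitive equilibrium: 140 − 7.5q = 99 + 2.4q → q* = 4.1414, p* = 108.9394.
With the tax, the buyer price exceeds the seller price by 19.5: (140 − 7.5q) − (99 + 2.4q) = 19.5 → q' = 2.1717.
Δq = 4.1414 − 2.1717 = 1.9697; the wedge equals the tax, 19.5.
Welfare loss = ½ × 1.9697 × 19.5 = $19.20 thousand.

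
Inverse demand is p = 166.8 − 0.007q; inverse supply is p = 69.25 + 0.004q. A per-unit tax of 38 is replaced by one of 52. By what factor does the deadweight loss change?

Competitive equilibrium: 166.8 − 0.007q = 69.25 + 0.004q → q* = 8868.1818, p* = 104.7227.
For a per-unit tax t: Δq = t/0.011, so DWL = ½·t·(t/0.011) = t²/0.022.
At t = 38: DWL = 65636.364. At t = 52: DWL = 122909.091.
Ratio = (52/38)² = 1.873.

1.873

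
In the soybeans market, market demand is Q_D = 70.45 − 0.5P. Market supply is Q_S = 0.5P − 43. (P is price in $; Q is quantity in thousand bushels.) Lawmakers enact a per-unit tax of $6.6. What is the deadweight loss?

In inverse form: demand P = 140.9 − 2Q, supply P = 86 + 2Q.
Competitive equilibrium: 140.9 − 2Q = 86 + 2Q → Q* = 13.725, P* = 113.45.
With the tax, the buyer price exceeds the seller price by 6.6: (140.9 − 2Q) − (86 + 2Q) = 6.6 → Q' = 12.075.
ΔQ = 13.725 − 12.075 = 1.65; the wedge equals the tax, 6.6.
Welfare loss = ½ × 1.65 × 6.6 = $5.445 thousand.

$5.445 thousand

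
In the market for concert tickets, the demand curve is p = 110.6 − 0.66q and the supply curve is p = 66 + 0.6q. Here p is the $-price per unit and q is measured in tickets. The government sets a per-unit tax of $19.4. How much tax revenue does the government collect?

Competitive equilibrium: 110.6 − 0.66q = 66 + 0.6q → q* = 35.3968, p* = 87.2381.
With the tax, the buyer price exceeds the seller price by 19.4: (110.6 − 0.66q) − (66 + 0.6q) = 19.4 → q' = 20.
Tax revenue = 19.4 × 20 = $388.

$388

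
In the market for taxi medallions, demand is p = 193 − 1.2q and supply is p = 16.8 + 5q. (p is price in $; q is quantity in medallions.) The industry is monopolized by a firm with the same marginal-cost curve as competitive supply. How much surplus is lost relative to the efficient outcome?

$65.84

Competitive equilibrium: 193 − 1.2q = 16.8 + 5q → q* = 28.4194, p* = 158.8968.
Marginal revenue: MR = 193 − 2.4q. Set MR = MC: 193 − 2.4q = 16.8 + 5q → q_m = 23.8108.
Price p_m = 193 − 1.2·23.8108 = 164.427; MC(q_m) = 16.8 + 5·23.8108 = 135.854.
Competitive q* = 28.4194, so Δq = 4.6086; wedge = 164.427 − 135.854 = 28.573.
Welfare loss = ½ × 4.6086 × 28.573 = $65.84.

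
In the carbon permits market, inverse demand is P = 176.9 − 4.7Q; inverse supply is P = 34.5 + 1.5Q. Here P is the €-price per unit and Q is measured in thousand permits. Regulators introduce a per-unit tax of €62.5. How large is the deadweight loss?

€315.02 thousand

Competitive equilibrium: 176.9 − 4.7Q = 34.5 + 1.5Q → Q* = 22.9677, P* = 68.9516.
With the tax, the buyer price exceeds the seller price by 62.5: (176.9 − 4.7Q) − (34.5 + 1.5Q) = 62.5 → Q' = 12.8871.
ΔQ = 22.9677 − 12.8871 = 10.0806; the wedge equals the tax, 62.5.
Welfare loss = ½ × 10.0806 × 62.5 = €315.02 thousand.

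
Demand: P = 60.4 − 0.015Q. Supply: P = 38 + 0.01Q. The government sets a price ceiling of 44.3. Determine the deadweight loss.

884.45

Competitive equilibrium: 60.4 − 0.015Q = 38 + 0.01Q → Q* = 896, P* = 46.96.
At the ceiling P = 44.3, quantity supplied = (44.3 − 38)/0.01 = 630.
Willingness to pay at Q' = 630: 60.4 − 0.015·630 = 50.95.
ΔQ = 896 − 630 = 266; wedge = 50.95 − 44.3 = 6.65.
The triangle = ½ × 266 × 6.65 = 884.45.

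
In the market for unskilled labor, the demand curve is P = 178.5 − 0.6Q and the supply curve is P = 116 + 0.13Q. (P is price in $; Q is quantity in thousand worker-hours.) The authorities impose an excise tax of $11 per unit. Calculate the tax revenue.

$776.03 thousand

Competitive equilibrium: 178.5 − 0.6Q = 116 + 0.13Q → Q* = 85.6164, P* = 127.1301.
With the tax, the buyer price exceeds the seller price by 11: (178.5 − 0.6Q) − (116 + 0.13Q) = 11 → Q' = 70.5479.
Tax revenue = 11 × 70.5479 = $776.03 thousand.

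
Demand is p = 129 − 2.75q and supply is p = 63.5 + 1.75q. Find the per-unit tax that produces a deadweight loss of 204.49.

42.9

Competitive equilibrium: 129 − 2.75q = 63.5 + 1.75q → q* = 14.5556, p* = 88.9722.
A tax t gives Δq = t/4.5 and wedge t, so DWL = t²/9.
t²/9 = 204.49 → t² = 1840.41 → t = 42.9.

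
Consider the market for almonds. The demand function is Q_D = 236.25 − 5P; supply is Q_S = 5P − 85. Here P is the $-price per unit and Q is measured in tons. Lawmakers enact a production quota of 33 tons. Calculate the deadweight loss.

In inverse form: demand P = 47.25 − 0.2Q, supply P = 17 + 0.2Q.
Competitive equilibrium: 47.25 − 0.2Q = 17 + 0.2Q → Q* = 75.625, P* = 32.125.
At Q = 33: demand price = 47.25 − 0.2·33 = 40.65; supply price = 17 + 0.2·33 = 23.6.
ΔQ = 75.625 − 33 = 42.625; wedge = 40.65 − 23.6 = 17.05.
Welfare loss = ½ × 42.625 × 17.05 = $363.38.

$363.38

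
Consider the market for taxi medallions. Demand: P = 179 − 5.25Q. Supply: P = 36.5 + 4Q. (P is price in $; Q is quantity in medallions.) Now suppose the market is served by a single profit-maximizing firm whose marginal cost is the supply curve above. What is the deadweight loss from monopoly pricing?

$143.89

Competitive equilibrium: 179 − 5.25Q = 36.5 + 4Q → Q* = 15.4054, P* = 98.1216.
Marginal revenue: MR = 179 − 10.5Q. Set MR = MC: 179 − 10.5Q = 36.5 + 4Q → Q_m = 9.8276.
Price P_m = 179 − 5.25·9.8276 = 127.4051; MC(Q_m) = 36.5 + 4·9.8276 = 75.8104.
Competitive Q* = 15.4054, so ΔQ = 5.5778; wedge = 127.4051 − 75.8104 = 51.5947.
The triangle = ½ × 5.5778 × 51.5947 = $143.89.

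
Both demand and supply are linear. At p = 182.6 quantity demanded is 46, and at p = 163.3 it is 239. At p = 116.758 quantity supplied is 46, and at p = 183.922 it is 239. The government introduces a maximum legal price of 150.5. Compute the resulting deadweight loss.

560.20

Demand slope = (163.3 − 182.6)/(239 − 46) = −0.1, so p = 187.2 − 0.1q.
Supply slope = (183.922 − 116.758)/(239 − 46) = 0.348, so p = 100.75 + 0.348q.
Competitive equilibrium: 187.2 − 0.1q = 100.75 + 0.348q → q* = 192.9688, p* = 167.9031.
At the ceiling p = 150.5, quantity supplied = (150.5 − 100.75)/0.348 = 142.9598.
Willingness to pay at q' = 142.9598: 187.2 − 0.1·142.9598 = 172.904.
Δq = 192.9688 − 142.9598 = 50.009; wedge = 172.904 − 150.5 = 22.404.
DWL = ½ × 50.009 × 22.404 = 560.20.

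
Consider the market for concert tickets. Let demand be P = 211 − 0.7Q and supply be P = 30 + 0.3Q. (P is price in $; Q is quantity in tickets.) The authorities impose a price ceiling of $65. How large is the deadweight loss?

$2069.39

Competitive equilibrium: 211 − 0.7Q = 30 + 0.3Q → Q* = 181, P* = 84.3.
At the ceiling P = 65, quantity supplied = (65 − 30)/0.3 = 116.6667.
Willingness to pay at Q' = 116.6667: 211 − 0.7·116.6667 = 129.3333.
ΔQ = 181 − 116.6667 = 64.3333; wedge = 129.3333 − 65 = 64.3333.
Deadweight loss = ½ × 64.3333 × 64.3333 = $2069.39.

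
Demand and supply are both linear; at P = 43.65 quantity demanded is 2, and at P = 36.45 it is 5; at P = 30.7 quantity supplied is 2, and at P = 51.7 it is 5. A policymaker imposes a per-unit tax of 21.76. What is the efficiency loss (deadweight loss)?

Demand slope = (36.45 − 43.65)/(5 − 2) = −2.4, so P = 48.45 − 2.4Q.
Supply slope = (51.7 − 30.7)/(5 − 2) = 7, so P = 16.7 + 7Q.
Competitive equilibrium: 48.45 − 2.4Q = 16.7 + 7Q → Q* = 3.3777, P* = 40.3436.
With the tax, the buyer price exceeds the seller price by 21.76: (48.45 − 2.4Q) − (16.7 + 7Q) = 21.76 → Q' = 1.0628.
ΔQ = 3.3777 − 1.0628 = 2.3149; the wedge equals the tax, 21.76.
DWL = ½ × 2.3149 × 21.76 = 25.19.

25.19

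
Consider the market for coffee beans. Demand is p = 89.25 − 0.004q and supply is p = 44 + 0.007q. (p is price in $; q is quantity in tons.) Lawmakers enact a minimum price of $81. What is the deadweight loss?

Competitive equilibrium: 89.25 − 0.004q = 44 + 0.007q → q* = 4113.6364, p* = 72.7955.
At the floor p = 81, quantity demanded = (89.25 − 81)/0.004 = 2062.5.
Sellers' marginal cost at q' = 2062.5: 44 + 0.007·2062.5 = 58.4375.
Δq = 4113.6364 − 2062.5 = 2051.1364; wedge = 81 − 58.4375 = 22.5625.
DWL = ½ × 2051.1364 × 22.5625 = $23139.38.

$23139.38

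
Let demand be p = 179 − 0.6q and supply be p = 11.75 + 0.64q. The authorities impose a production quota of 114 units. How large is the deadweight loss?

Competitive equilibrium: 179 − 0.6q = 11.75 + 0.64q → q* = 134.879, p* = 98.0726.
At q = 114: demand price = 179 − 0.6·114 = 110.6; supply price = 11.75 + 0.64·114 = 84.71.
Δq = 134.879 − 114 = 20.879; wedge = 110.6 − 84.71 = 25.89.
Welfare loss = ½ × 20.879 × 25.89 = 270.28.

270.28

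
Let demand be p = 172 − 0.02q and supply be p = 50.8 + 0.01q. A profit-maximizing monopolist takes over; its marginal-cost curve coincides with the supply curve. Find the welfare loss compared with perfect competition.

39171.84

Competitive equilibrium: 172 − 0.02q = 50.8 + 0.01q → q* = 4040, p* = 91.2.
Marginal revenue: MR = 172 − 0.04q. Set MR = MC: 172 − 0.04q = 50.8 + 0.01q → q_m = 2424.
Price p_m = 172 − 0.02·2424 = 123.52; MC(q_m) = 50.8 + 0.01·2424 = 75.04.
Competitive q* = 4040, so Δq = 1616; wedge = 123.52 − 75.04 = 48.48.
The triangle = ½ × 1616 × 48.48 = 39171.84.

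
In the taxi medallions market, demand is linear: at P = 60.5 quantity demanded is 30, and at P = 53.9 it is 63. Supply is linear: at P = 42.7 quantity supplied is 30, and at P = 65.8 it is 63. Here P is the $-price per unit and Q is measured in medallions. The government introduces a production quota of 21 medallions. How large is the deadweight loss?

$372.67

Demand slope = (53.9 − 60.5)/(63 − 30) = −0.2, so P = 66.5 − 0.2Q.
Supply slope = (65.8 − 42.7)/(63 − 30) = 0.7, so P = 21.7 + 0.7Q.
Competitive equilibrium: 66.5 − 0.2Q = 21.7 + 0.7Q → Q* = 49.7778, P* = 56.5444.
At Q = 21: demand price = 66.5 − 0.2·21 = 62.3; supply price = 21.7 + 0.7·21 = 36.4.
ΔQ = 49.7778 − 21 = 28.7778; wedge = 62.3 − 36.4 = 25.9.
Welfare loss = ½ × 28.7778 × 25.9 = $372.67.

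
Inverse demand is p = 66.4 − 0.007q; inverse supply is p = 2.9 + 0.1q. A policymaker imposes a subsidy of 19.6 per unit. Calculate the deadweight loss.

Competitive equilibrium: 66.4 − 0.007q = 2.9 + 0.1q → q* = 593.4579, p* = 62.2458.
The subsidy lowers effective supply by 19.6: p = 0.1q − 16.7.
New quantity: 66.4 − 0.007q = 0.1q − 16.7 → q' = 776.6355.
Overproduction Δq = 776.6355 − 593.4579 = 183.1776; wedge = subsidy = 19.6.
Deadweight loss = ½ × 183.1776 × 19.6 = 1795.14.

1795.14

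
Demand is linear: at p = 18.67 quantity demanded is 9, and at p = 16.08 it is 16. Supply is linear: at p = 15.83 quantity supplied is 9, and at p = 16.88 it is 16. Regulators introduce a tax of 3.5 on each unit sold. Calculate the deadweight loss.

11.78

Demand slope = (16.08 − 18.67)/(16 − 9) = −0.37, so p = 22 − 0.37q.
Supply slope = (16.88 − 15.83)/(16 − 9) = 0.15, so p = 14.48 + 0.15q.
Competitive equilibrium: 22 − 0.37q = 14.48 + 0.15q → q* = 14.4615, p* = 16.6492.
With the tax, the buyer price exceeds the seller price by 3.5: (22 − 0.37q) − (14.48 + 0.15q) = 3.5 → q' = 7.7308.
Δq = 14.4615 − 7.7308 = 6.7307; the wedge equals the tax, 3.5.
The triangle = ½ × 6.7307 × 3.5 = 11.78.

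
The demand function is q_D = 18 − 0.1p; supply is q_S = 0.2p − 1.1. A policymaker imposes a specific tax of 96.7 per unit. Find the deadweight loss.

311.70

In inverse form: demand p = 180 − 10q, supply p = 5.5 + 5q.
Competitive equilibrium: 180 − 10q = 5.5 + 5q → q* = 11.63333, p* = 63.66667.
With the tax, the buyer price exceeds the seller price by 96.7: (180 − 10q) − (5.5 + 5q) = 96.7 → q' = 5.18667.
Δq = 11.63333 − 5.18667 = 6.44666; the wedge equals the tax, 96.7.
DWL = ½ × 6.44666 × 96.7 = 311.70.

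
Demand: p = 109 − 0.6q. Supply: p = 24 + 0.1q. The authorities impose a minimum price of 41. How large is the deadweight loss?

Competitive equilibrium: 109 − 0.6q = 24 + 0.1q → q* = 121.4286, p* = 36.1429.
At the floor p = 41, quantity demanded = (109 − 41)/0.6 = 113.3333.
Sellers' marginal cost at q' = 113.3333: 24 + 0.1·113.3333 = 35.3333.
Δq = 121.4286 − 113.3333 = 8.0953; wedge = 41 − 35.3333 = 5.6667.
The triangle = ½ × 8.0953 × 5.6667 = 22.94.

22.94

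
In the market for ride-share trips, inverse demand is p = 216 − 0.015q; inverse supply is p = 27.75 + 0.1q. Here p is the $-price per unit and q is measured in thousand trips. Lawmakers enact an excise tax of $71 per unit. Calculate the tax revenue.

Competitive equilibrium: 216 − 0.015q = 27.75 + 0.1q → q* = 1636.9565, p* = 191.4457.
With the tax, the buyer price exceeds the seller price by 71: (216 − 0.015q) − (27.75 + 0.1q) = 71 → q' = 1019.5652.
Tax revenue = 71 × 1019.5652 = $72389.13 thousand.

$72389.13 thousand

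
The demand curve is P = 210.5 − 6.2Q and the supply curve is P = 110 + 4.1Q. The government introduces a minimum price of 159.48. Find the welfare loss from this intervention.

12.03

Competitive equilibrium: 210.5 − 6.2Q = 110 + 4.1Q → Q* = 9.7573, P* = 150.0049.
At the floor P = 159.48, quantity demanded = (210.5 − 159.48)/6.2 = 8.229.
Sellers' marginal cost at Q' = 8.229: 110 + 4.1·8.229 = 143.7389.
ΔQ = 9.7573 − 8.229 = 1.5283; wedge = 159.48 − 143.7389 = 15.7411.
DWL = ½ × 1.5283 × 15.7411 = 12.03.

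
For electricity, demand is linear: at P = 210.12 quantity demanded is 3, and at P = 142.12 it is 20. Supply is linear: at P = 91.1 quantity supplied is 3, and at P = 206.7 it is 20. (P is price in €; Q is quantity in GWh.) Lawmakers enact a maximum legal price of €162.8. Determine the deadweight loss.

Demand slope = (142.12 − 210.12)/(20 − 3) = −4, so P = 222.12 − 4Q.
Supply slope = (206.7 − 91.1)/(20 − 3) = 6.8, so P = 70.7 + 6.8Q.
Competitive equilibrium: 222.12 − 4Q = 70.7 + 6.8Q → Q* = 14.0204, P* = 166.0385.
At the ceiling P = 162.8, quantity supplied = (162.8 − 70.7)/6.8 = 13.5441.
Willingness to pay at Q' = 13.5441: 222.12 − 4·13.5441 = 167.9436.
ΔQ = 14.0204 − 13.5441 = 0.4763; wedge = 167.9436 − 162.8 = 5.1436.
Deadweight loss = ½ × 0.4763 × 5.1436 = €1.22.

€1.22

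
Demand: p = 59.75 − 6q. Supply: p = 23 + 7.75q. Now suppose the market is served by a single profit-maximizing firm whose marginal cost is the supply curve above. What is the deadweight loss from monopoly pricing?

4.53

Competitive equilibrium: 59.75 − 6q = 23 + 7.75q → q* = 2.6727, p* = 43.7136.
Marginal revenue: MR = 59.75 − 12q. Set MR = MC: 59.75 − 12q = 23 + 7.75q → q_m = 1.8608.
Price p_m = 59.75 − 6·1.8608 = 48.5852; MC(q_m) = 23 + 7.75·1.8608 = 37.4212.
Competitive q* = 2.6727, so Δq = 0.8119; wedge = 48.5852 − 37.4212 = 11.164.
Deadweight loss = ½ × 0.8119 × 11.164 = 4.53.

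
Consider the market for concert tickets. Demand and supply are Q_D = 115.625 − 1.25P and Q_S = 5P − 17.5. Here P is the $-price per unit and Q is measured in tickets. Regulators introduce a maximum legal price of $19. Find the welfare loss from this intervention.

In inverse form: demand P = 92.5 − 0.8Q, supply P = 3.5 + 0.2Q.
Competitive equilibrium: 92.5 − 0.8Q = 3.5 + 0.2Q → Q* = 89, P* = 21.3.
At the ceiling P = 19, quantity supplied = (19 − 3.5)/0.2 = 77.5.
Willingness to pay at Q' = 77.5: 92.5 − 0.8·77.5 = 30.5.
ΔQ = 89 − 77.5 = 11.5; wedge = 30.5 − 19 = 11.5.
Deadweight loss = ½ × 11.5 × 11.5 = $66.125.

$66.125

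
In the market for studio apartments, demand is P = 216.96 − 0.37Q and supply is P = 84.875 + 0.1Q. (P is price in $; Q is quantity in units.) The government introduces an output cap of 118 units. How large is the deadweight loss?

Competitive equilibrium: 216.96 − 0.37Q = 84.875 + 0.1Q → Q* = 281.0319, P* = 112.9782.
At Q = 118: demand price = 216.96 − 0.37·118 = 173.3; supply price = 84.875 + 0.1·118 = 96.675.
ΔQ = 281.0319 − 118 = 163.0319; wedge = 173.3 − 96.675 = 76.625.
The triangle = ½ × 163.0319 × 76.625 = $6246.16.

$6246.16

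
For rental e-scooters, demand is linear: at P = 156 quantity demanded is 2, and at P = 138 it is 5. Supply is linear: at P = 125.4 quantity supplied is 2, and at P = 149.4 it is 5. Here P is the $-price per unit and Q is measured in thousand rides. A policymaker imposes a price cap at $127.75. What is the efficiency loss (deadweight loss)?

$25.06 thousand

Demand slope = (138 − 156)/(5 − 2) = −6, so P = 168 − 6Q.
Supply slope = (149.4 − 125.4)/(5 − 2) = 8, so P = 109.4 + 8Q.
Competitive equilibrium: 168 − 6Q = 109.4 + 8Q → Q* = 4.1857, P* = 142.8857.
At the ceiling P = 127.75, quantity supplied = (127.75 − 109.4)/8 = 2.2938.
Willingness to pay at Q' = 2.2938: 168 − 6·2.2938 = 154.2372.
ΔQ = 4.1857 − 2.2938 = 1.8919; wedge = 154.2372 − 127.75 = 26.4872.
The triangle = ½ × 1.8919 × 26.4872 = $25.06 thousand.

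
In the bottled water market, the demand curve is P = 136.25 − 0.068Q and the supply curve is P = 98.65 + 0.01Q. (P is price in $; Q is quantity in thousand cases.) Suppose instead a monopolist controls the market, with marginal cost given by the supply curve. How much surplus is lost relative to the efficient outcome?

$1965.91 thousand

Competitive equilibrium: 136.25 − 0.068Q = 98.65 + 0.01Q → Q* = 482.05128, P* = 103.47051.
Marginal revenue: MR = 136.25 − 0.136Q. Set MR = MC: 136.25 − 0.136Q = 98.65 + 0.01Q → Q_m = 257.53425.
Price P_m = 136.25 − 0.068·257.53425 = 118.73767; MC(Q_m) = 98.65 + 0.01·257.53425 = 101.22534.
Competitive Q* = 482.05128, so ΔQ = 224.51703; wedge = 118.73767 − 101.22534 = 17.51233.
Welfare loss = ½ × 224.51703 × 17.51233 = $1965.91 thousand.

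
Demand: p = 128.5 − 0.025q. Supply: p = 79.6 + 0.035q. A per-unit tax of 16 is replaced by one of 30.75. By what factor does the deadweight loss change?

3.694

Competitive equilibrium: 128.5 − 0.025q = 79.6 + 0.035q → q* = 815, p* = 108.125.
For a per-unit tax t: Δq = t/0.06, so DWL = ½·t·(t/0.06) = t²/0.12.
At t = 16: DWL = 2133.333. At t = 30.75: DWL = 7879.6875.
Ratio = (30.75/16)² = 3.694.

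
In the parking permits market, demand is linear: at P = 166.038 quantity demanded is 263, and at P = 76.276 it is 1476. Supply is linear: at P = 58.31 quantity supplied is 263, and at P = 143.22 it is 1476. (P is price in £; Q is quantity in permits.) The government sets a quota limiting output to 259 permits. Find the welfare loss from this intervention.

Demand slope = (76.276 − 166.038)/(1476 − 263) = −0.074, so P = 185.5 − 0.074Q.
Supply slope = (143.22 − 58.31)/(1476 − 263) = 0.07, so P = 39.9 + 0.07Q.
Competitive equilibrium: 185.5 − 0.074Q = 39.9 + 0.07Q → Q* = 1011.1111, P* = 110.6778.
At Q = 259: demand price = 185.5 − 0.074·259 = 166.334; supply price = 39.9 + 0.07·259 = 58.03.
ΔQ = 1011.1111 − 259 = 752.1111; wedge = 166.334 − 58.03 = 108.304.
Deadweight loss = ½ × 752.1111 × 108.304 = £40728.32.

£40728.32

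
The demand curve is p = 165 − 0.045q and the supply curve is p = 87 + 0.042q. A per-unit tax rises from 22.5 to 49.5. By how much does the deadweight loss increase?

Competitive equilibrium: 165 − 0.045q = 87 + 0.042q → q* = 896.5517, p* = 124.6552.
For a per-unit tax t: Δq = t/0.087, so DWL = ½·t·(t/0.087) = t²/0.174.
At t = 22.5: DWL = 2909.483. At t = 49.5: DWL = 14081.897.
Increase = 14081.897 − 2909.483 = 11172.41.

11172.41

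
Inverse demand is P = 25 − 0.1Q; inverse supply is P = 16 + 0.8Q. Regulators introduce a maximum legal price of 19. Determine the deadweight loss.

Competitive equilibrium: 25 − 0.1Q = 16 + 0.8Q → Q* = 10, P* = 24.
At the ceiling P = 19, quantity supplied = (19 − 16)/0.8 = 3.75.
Willingness to pay at Q' = 3.75: 25 − 0.1·3.75 = 24.625.
ΔQ = 10 − 3.75 = 6.25; wedge = 24.625 − 19 = 5.625.
The triangle = ½ × 6.25 × 5.625 = 17.58.

17.58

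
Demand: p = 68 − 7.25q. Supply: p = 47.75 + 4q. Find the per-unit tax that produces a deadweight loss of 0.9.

Competitive equilibrium: 68 − 7.25q = 47.75 + 4q → q* = 1.8, p* = 54.95.
A tax t gives Δq = t/11.25 and wedge t, so DWL = t²/22.5.
t²/22.5 = 0.9 → t² = 20.25 → t = 4.5.

4.5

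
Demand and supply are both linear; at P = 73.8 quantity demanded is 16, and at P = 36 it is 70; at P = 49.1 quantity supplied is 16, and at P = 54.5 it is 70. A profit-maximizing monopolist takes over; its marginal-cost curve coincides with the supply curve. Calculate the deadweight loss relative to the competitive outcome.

191.41

Demand slope = (36 − 73.8)/(70 − 16) = −0.7, so P = 85 − 0.7Q.
Supply slope = (54.5 − 49.1)/(70 − 16) = 0.1, so P = 47.5 + 0.1Q.
Competitive equilibrium: 85 − 0.7Q = 47.5 + 0.1Q → Q* = 46.875, P* = 52.1875.
Marginal revenue: MR = 85 − 1.4Q. Set MR = MC: 85 − 1.4Q = 47.5 + 0.1Q → Q_m = 25.
Price P_m = 85 − 0.7·25 = 67.5; MC(Q_m) = 47.5 + 0.1·25 = 50.
Competitive Q* = 46.875, so ΔQ = 21.875; wedge = 67.5 − 50 = 17.5.
The triangle = ½ × 21.875 × 17.5 = 191.41.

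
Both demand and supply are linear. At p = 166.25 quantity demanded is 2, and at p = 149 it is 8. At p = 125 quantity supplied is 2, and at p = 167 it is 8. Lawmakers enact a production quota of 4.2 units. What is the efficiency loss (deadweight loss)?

19.30

Demand slope = (149 − 166.25)/(8 − 2) = −2.875, so p = 172 − 2.875q.
Supply slope = (167 − 125)/(8 − 2) = 7, so p = 111 + 7q.
Competitive equilibrium: 172 − 2.875q = 111 + 7q → q* = 6.1772, p* = 154.2405.
At q = 4.2: demand price = 172 − 2.875·4.2 = 159.925; supply price = 111 + 7·4.2 = 140.4.
Δq = 6.1772 − 4.2 = 1.9772; wedge = 159.925 − 140.4 = 19.525.
DWL = ½ × 1.9772 × 19.525 = 19.30.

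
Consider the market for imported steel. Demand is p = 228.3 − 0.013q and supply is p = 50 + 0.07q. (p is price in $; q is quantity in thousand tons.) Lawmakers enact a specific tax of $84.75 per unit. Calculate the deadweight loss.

Competitive equilibrium: 228.3 − 0.013q = 50 + 0.07q → q* = 2148.1928, p* = 200.3735.
With the tax, the buyer price exceeds the seller price by 84.75: (228.3 − 0.013q) − (50 + 0.07q) = 84.75 → q' = 1127.1084.
Δq = 2148.1928 − 1127.1084 = 1021.0844; the wedge equals the tax, 84.75.
The triangle = ½ × 1021.0844 × 84.75 = $43268.45 thousand.

$43268.45 thousand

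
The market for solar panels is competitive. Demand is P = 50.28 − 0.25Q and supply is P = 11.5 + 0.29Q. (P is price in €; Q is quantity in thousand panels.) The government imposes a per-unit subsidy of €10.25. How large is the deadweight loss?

Competitive equilibrium: 50.28 − 0.25Q = 11.5 + 0.29Q → Q* = 71.8148, P* = 32.3263.
The subsidy lowers effective supply by 10.25: P = 1.25 + 0.29Q.
New quantity: 50.28 − 0.25Q = 1.25 + 0.29Q → Q' = 90.7963.
Overproduction ΔQ = 90.7963 − 71.8148 = 18.9815; wedge = subsidy = 10.25.
The triangle = ½ × 18.9815 × 10.25 = €97.28 thousand.

€97.28 thousand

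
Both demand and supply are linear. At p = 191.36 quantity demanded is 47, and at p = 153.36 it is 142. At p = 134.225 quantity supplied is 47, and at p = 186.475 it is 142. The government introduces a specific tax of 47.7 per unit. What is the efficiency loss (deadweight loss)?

1197.52

Demand slope = (153.36 − 191.36)/(142 − 47) = −0.4, so p = 210.16 − 0.4q.
Supply slope = (186.475 − 134.225)/(142 − 47) = 0.55, so p = 108.375 + 0.55q.
Competitive equilibrium: 210.16 − 0.4q = 108.375 + 0.55q → q* = 107.1421, p* = 167.3032.
With the tax, the buyer price exceeds the seller price by 47.7: (210.16 − 0.4q) − (108.375 + 0.55q) = 47.7 → q' = 56.9316.
Δq = 107.1421 − 56.9316 = 50.2105; the wedge equals the tax, 47.7.
The triangle = ½ × 50.2105 × 47.7 = 1197.52.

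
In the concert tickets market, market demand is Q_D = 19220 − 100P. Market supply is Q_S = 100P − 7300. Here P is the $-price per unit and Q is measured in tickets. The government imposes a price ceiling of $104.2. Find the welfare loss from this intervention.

$80656

In inverse form: demand P = 192.2 − 0.01Q, supply P = 73 + 0.01Q.
Competitive equilibrium: 192.2 − 0.01Q = 73 + 0.01Q → Q* = 5960, P* = 132.6.
At the ceiling P = 104.2, quantity supplied = (104.2 − 73)/0.01 = 3120.
Willingness to pay at Q' = 3120: 192.2 − 0.01·3120 = 161.
ΔQ = 5960 − 3120 = 2840; wedge = 161 − 104.2 = 56.8.
The triangle = ½ × 2840 × 56.8 = $80656.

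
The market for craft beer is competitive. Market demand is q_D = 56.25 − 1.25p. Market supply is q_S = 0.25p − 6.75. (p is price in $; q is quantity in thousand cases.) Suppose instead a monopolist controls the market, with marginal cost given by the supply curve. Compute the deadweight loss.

In inverse form: demand p = 45 − 0.8q, supply p = 27 + 4q.
Competitive equilibrium: 45 − 0.8q = 27 + 4q → q* = 3.75, p* = 42.
Marginal revenue: MR = 45 − 1.6q. Set MR = MC: 45 − 1.6q = 27 + 4q → q_m = 3.2143.
Price p_m = 45 − 0.8·3.2143 = 42.4286; MC(q_m) = 27 + 4·3.2143 = 39.8572.
Competitive q* = 3.75, so Δq = 0.5357; wedge = 42.4286 − 39.8572 = 2.5714.
Welfare loss = ½ × 0.5357 × 2.5714 = $0.69 thousand.

$0.69 thousand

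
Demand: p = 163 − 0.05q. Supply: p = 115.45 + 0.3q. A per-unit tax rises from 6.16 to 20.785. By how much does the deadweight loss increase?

562.96

Competitive equilibrium: 163 − 0.05q = 115.45 + 0.3q → q* = 135.8571, p* = 156.2071.
For a per-unit tax t: Δq = t/0.35, so DWL = ½·t·(t/0.35) = t²/0.7.
At t = 6.16: DWL = 54.208. At t = 20.785: DWL = 617.166.
Increase = 617.166 − 54.208 = 562.96.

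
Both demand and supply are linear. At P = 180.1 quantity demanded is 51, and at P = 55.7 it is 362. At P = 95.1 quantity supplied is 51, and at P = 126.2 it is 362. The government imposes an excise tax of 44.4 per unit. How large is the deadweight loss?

Demand slope = (55.7 − 180.1)/(362 − 51) = −0.4, so P = 200.5 − 0.4Q.
Supply slope = (126.2 − 95.1)/(362 − 51) = 0.1, so P = 90 + 0.1Q.
Competitive equilibrium: 200.5 − 0.4Q = 90 + 0.1Q → Q* = 221, P* = 112.1.
With the tax, the buyer price exceeds the seller price by 44.4: (200.5 − 0.4Q) − (90 + 0.1Q) = 44.4 → Q' = 132.2.
ΔQ = 221 − 132.2 = 88.8; the wedge equals the tax, 44.4.
Deadweight loss = ½ × 88.8 × 44.4 = 1971.36.

1971.36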